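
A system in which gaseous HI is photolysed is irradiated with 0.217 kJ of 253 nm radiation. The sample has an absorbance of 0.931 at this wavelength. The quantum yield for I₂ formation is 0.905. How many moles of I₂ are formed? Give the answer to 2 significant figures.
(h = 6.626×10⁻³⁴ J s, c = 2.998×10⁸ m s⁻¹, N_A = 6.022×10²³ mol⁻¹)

Photon energy at 253 nm: hc/λ = (6.626×10⁻³⁴)(2.998×10⁸)/(253×10⁻⁹) = 7.852×10⁻¹⁹ J.
Incident energy: 0.217 kJ = 217 J.
Photons incident: 217 / 7.852×10⁻¹⁹ = 2.764×10²⁰, i.e. 2.764×10²⁰/6.022×10²³ = 4.590×10⁻⁴ mol.
Fraction absorbed: 1 − 10^(−0.931) = 0.8828.
Photons absorbed: 0.8828 × 4.590×10⁻⁴ = 4.052×10⁻⁴ mol.
Product: Φ × n_abs = 0.905 × 4.052×10⁻⁴ = 3.667×10⁻⁴ mol.

3.7×10⁻⁴ mol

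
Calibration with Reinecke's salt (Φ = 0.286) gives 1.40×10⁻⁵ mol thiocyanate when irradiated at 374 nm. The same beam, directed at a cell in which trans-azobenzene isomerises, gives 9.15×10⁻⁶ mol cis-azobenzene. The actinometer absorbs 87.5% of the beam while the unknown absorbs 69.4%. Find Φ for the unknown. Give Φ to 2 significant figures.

Φ = 0.24

Photons absorbed by the actinometer: 1.40×10⁻⁵ / 0.286 = 4.895×10⁻⁵ mol.
Incident flux: 4.895×10⁻⁵ / 0.875 = 5.594×10⁻⁵ einstein.
Absorbed by unknown: 0.694 × 5.594×10⁻⁵ = 3.882×10⁻⁵ mol.
Φ(unknown) = 9.15×10⁻⁶ / 3.882×10⁻⁵ = 0.24.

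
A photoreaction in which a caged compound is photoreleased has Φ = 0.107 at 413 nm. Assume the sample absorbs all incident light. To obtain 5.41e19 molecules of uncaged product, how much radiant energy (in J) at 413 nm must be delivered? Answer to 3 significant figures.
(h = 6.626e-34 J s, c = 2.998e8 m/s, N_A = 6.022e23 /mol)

Product: 5.41e19 / 6.022e23 = 8.984e-5 mol.
Photons that must be absorbed: 8.984e-5 / 0.107 = 8.396e-4 mol.
Photon energy: hc/λ = 4.810e-19 J; per mole, 2.897e5 J mol⁻¹.
Energy required: 8.396e-4 × 2.897e5 = 243 J.

243 J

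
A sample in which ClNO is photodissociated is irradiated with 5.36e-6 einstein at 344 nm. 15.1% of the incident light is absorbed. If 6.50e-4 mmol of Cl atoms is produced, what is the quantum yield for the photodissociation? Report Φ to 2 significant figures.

Product: 6.50e-4 mmol = 6.50e-7 mol.
Photons absorbed: 0.151 × 5.36e-6 = 8.094e-7 mol.
Φ = 6.50e-7 mol / 8.094e-7 mol photons = 0.80.

Φ = 0.80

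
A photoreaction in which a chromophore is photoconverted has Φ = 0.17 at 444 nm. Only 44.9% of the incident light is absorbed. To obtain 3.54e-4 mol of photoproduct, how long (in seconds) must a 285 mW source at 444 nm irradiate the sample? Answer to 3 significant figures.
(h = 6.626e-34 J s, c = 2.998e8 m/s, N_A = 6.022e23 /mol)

t ≈ 4380 s

Photons that must be absorbed: 3.54e-4 / 0.17 = 0.002082 mol.
Incident photons needed: 0.002082 / 0.449 = 0.004637 mol.
Photon energy: hc/λ = 4.474e-19 J; per mole, 2.694e5 J mol⁻¹.
Energy required: 0.004637 × 2.694e5 = 1249 J.
Time: 1249 J / 0.285 W = 4380 s.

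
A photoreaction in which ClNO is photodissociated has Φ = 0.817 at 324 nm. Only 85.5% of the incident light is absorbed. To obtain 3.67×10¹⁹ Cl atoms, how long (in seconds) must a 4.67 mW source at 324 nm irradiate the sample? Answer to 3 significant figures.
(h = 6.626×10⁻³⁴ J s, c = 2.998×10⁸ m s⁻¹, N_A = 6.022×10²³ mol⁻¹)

Product: 3.67×10¹⁹ / 6.022×10²³ = 6.094×10⁻⁵ mol.
Photons that must be absorbed: 6.094×10⁻⁵ / 0.817 = 7.459×10⁻⁵ mol.
Incident photons needed: 7.459×10⁻⁵ / 0.855 = 8.724×10⁻⁵ mol.
Photon energy: hc/λ = 6.131×10⁻¹⁹ J; per mole, 3.692×10⁵ J mol⁻¹.
Energy required: 8.724×10⁻⁵ × 3.692×10⁵ = 32.21 J.
Time: 32.21 J / 0.00467 W = 6900 s.

t ≈ 6900 s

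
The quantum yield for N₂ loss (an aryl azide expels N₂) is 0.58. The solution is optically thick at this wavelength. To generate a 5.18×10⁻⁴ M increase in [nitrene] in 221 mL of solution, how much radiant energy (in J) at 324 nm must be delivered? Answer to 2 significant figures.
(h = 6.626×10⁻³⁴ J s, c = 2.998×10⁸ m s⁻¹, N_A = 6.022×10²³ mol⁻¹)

73 J

Product: (5.18×10⁻⁴ M)(0.221 L) = 1.145×10⁻⁴ mol.
Photons that must be absorbed: 1.145×10⁻⁴ / 0.58 = 1.974×10⁻⁴ mol.
Photon energy: hc/λ = 6.131×10⁻¹⁹ J; per mole, 3.692×10⁵ J mol⁻¹.
Energy required: 1.974×10⁻⁴ × 3.692×10⁵ = 73 J.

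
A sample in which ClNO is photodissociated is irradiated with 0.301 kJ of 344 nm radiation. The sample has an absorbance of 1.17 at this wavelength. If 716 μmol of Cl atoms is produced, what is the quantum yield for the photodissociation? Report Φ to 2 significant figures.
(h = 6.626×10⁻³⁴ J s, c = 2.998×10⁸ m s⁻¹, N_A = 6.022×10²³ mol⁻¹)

Product: 716 μmol = 7.16×10⁻⁴ mol.
Photon energy at 344 nm: hc/λ = (6.626×10⁻³⁴)(2.998×10⁸)/(344×10⁻⁹) = 5.775×10⁻¹⁹ J.
Incident energy: 0.301 kJ = 301 J.
Photons incident: 301 / 5.775×10⁻¹⁹ = 5.212×10²⁰, i.e. 5.212×10²⁰/6.022×10²³ = 8.655×10⁻⁴ mol.
Fraction absorbed: 1 − 10^(−1.17) = 0.9324.
Photons absorbed: 0.9324 × 8.655×10⁻⁴ = 8.070×10⁻⁴ mol.
Φ = 7.16×10⁻⁴ mol / 8.070×10⁻⁴ mol photons = 0.89.

Φ = 0.89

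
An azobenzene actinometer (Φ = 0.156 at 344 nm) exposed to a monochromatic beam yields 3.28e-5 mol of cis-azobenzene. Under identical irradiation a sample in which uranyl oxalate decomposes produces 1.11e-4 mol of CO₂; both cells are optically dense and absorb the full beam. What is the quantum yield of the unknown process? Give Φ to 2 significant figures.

Φ = 0.53

Photons absorbed by the actinometer: 3.28e-5 / 0.156 = 2.103e-4 mol.
Φ(unknown) = 1.11e-4 / 2.103e-4 = 0.53.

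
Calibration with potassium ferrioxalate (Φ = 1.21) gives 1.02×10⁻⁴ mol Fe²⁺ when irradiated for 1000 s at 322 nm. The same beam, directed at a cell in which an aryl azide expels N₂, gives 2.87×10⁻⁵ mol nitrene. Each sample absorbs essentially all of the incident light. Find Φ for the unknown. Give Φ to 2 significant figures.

Φ = 0.34

Photons absorbed by the actinometer: 1.02×10⁻⁴ / 1.21 = 8.430×10⁻⁵ mol.
Φ(unknown) = 2.87×10⁻⁵ / 8.430×10⁻⁵ = 0.34.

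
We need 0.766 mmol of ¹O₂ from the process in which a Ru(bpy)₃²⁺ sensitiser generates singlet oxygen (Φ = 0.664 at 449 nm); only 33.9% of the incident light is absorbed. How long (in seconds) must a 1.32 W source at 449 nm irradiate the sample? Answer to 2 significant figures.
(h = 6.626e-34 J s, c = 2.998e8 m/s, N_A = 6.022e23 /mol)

Product: 0.766 mmol = 7.66e-4 mol.
Photons that must be absorbed: 7.66e-4 / 0.664 = 0.001154 mol.
Incident photons needed: 0.001154 / 0.339 = 0.003404 mol.
Photon energy: hc/λ = 4.424e-19 J; per mole, 2.664e5 J mol⁻¹.
Energy required: 0.003404 × 2.664e5 = 906.8 J.
Time: 906.8 J / 1.32 W = 690 s.

t ≈ 690 s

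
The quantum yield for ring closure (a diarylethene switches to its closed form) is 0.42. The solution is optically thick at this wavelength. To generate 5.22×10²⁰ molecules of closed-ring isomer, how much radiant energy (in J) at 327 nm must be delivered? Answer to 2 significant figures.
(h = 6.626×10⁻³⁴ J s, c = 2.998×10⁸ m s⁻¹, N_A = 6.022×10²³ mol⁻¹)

760 J

Product: 5.22×10²⁰ / 6.022×10²³ = 8.668×10⁻⁴ mol.
Photons that must be absorbed: 8.668×10⁻⁴ / 0.42 = 0.002064 mol.
Photon energy: hc/λ = 6.075×10⁻¹⁹ J; per mole, 3.658×10⁵ J mol⁻¹.
Energy required: 0.002064 × 3.658×10⁵ = 760 J.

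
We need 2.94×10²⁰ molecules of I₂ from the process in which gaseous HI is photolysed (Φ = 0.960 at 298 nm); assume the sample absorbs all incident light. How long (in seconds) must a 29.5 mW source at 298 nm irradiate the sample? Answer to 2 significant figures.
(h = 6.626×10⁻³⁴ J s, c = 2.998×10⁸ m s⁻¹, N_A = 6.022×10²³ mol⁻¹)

t ≈ 6900 s

Product: 2.94×10²⁰ / 6.022×10²³ = 4.882×10⁻⁴ mol.
Photons that must be absorbed: 4.882×10⁻⁴ / 0.960 = 5.085×10⁻⁴ mol.
Photon energy: hc/λ = 6.666×10⁻¹⁹ J; per mole, 4.014×10⁵ J mol⁻¹.
Energy required: 5.085×10⁻⁴ × 4.014×10⁵ = 204.1 J.
Time: 204.1 J / 0.0295 W = 6900 s.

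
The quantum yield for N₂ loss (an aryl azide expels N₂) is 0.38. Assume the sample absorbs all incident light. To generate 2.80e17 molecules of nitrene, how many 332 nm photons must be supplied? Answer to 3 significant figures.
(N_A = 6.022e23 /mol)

Product: 2.80e17 / 6.022e23 = 4.650e-7 mol.
Photons that must be absorbed: 4.650e-7 / 0.38 = 1.224e-6 mol.
Photon count: 1.224e-6 × 6.022e23 = 7.37e17.

7.37e17 photons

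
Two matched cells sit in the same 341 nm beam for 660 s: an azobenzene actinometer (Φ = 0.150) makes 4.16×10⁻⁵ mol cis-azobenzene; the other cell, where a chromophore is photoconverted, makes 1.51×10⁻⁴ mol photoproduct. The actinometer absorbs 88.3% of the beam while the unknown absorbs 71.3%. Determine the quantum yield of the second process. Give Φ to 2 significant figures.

Photons absorbed by the actinometer: 4.16×10⁻⁵ / 0.150 = 2.773×10⁻⁴ mol.
Incident flux: 2.773×10⁻⁴ / 0.883 = 3.140×10⁻⁴ einstein.
Absorbed by unknown: 0.713 × 3.140×10⁻⁴ = 2.239×10⁻⁴ mol.
Φ(unknown) = 1.51×10⁻⁴ / 2.239×10⁻⁴ = 0.67.

Φ = 0.67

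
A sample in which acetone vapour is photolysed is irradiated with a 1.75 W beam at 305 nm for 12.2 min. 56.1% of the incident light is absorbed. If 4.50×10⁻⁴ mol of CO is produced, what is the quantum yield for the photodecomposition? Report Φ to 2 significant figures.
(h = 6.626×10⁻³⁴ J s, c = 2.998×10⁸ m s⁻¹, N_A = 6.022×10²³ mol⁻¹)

Φ = 0.25

Photon energy at 305 nm: hc/λ = (6.626×10⁻³⁴)(2.998×10⁸)/(305×10⁻⁹) = 6.513×10⁻¹⁹ J.
Energy delivered: (1.75 W)(732 s) = 1281 J.
Photons incident: 1281 / 6.513×10⁻¹⁹ = 1.967×10²¹, i.e. 1.967×10²¹/6.022×10²³ = 0.003266 mol.
Photons absorbed: 0.561 × 0.003266 = 0.001832 mol.
Φ = 4.50×10⁻⁴ mol / 0.001832 mol photons = 0.25.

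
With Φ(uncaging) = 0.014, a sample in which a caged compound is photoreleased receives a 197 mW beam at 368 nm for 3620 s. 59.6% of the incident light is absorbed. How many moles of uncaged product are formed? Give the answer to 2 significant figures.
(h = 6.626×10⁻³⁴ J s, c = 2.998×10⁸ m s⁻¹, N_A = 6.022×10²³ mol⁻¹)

1.8×10⁻⁵ mol

Photon energy at 368 nm: hc/λ = (6.626×10⁻³⁴)(2.998×10⁸)/(368×10⁻⁹) = 5.398×10⁻¹⁹ J.
Energy delivered: (197 mW)(3620 s) = 713.1 J.
Photons incident: 713.1 / 5.398×10⁻¹⁹ = 1.321×10²¹, i.e. 1.321×10²¹/6.022×10²³ = 0.002194 mol.
Photons absorbed: 0.596 × 0.002194 = 0.001308 mol.
Product: Φ × n_abs = 0.014 × 0.001308 = 1.831×10⁻⁵ mol.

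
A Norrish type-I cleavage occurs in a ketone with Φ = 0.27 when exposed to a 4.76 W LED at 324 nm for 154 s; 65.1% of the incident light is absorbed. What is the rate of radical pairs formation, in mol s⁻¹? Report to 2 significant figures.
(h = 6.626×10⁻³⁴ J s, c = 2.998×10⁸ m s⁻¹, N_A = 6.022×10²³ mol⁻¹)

2.3×10⁻⁶ mol s⁻¹

Photon energy at 324 nm: hc/λ = (6.626×10⁻³⁴)(2.998×10⁸)/(324×10⁻⁹) = 6.131×10⁻¹⁹ J.
Energy delivered: (4.76 W)(154 s) = 733.0 J.
Photons incident: 733.0 / 6.131×10⁻¹⁹ = 1.196×10²¹, i.e. 1.196×10²¹/6.022×10²³ = 0.001986 mol.
Photons absorbed: 0.651 × 0.001986 = 0.001293 mol.
Product formed: 0.27 × 0.001293 = 3.491×10⁻⁴ mol.
Rate: 3.491×10⁻⁴ / 154 s = 2.3×10⁻⁶ mol s⁻¹.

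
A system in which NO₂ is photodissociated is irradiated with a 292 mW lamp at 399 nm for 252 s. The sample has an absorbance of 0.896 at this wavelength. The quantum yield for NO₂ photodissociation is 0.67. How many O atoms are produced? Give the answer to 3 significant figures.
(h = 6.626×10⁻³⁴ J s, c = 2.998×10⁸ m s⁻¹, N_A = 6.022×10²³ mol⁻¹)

Photon energy at 399 nm: hc/λ = (6.626×10⁻³⁴)(2.998×10⁸)/(399×10⁻⁹) = 4.979×10⁻¹⁹ J.
Energy delivered: (292 mW)(252 s) = 73.58 J.
Photons incident: 73.58 / 4.979×10⁻¹⁹ = 1.478×10²⁰, i.e. 1.478×10²⁰/6.022×10²³ = 2.454×10⁻⁴ mol.
Fraction absorbed: 1 − 10^(−0.896) = 0.8729.
Photons absorbed: 0.8729 × 2.454×10⁻⁴ = 2.142×10⁻⁴ mol.
Product: Φ × n_abs = 0.67 × 2.142×10⁻⁴ = 1.435×10⁻⁴ mol.
As a count: 1.435×10⁻⁴ × 6.022×10²³ = 8.64×10¹⁹.

8.64×10¹⁹ atoms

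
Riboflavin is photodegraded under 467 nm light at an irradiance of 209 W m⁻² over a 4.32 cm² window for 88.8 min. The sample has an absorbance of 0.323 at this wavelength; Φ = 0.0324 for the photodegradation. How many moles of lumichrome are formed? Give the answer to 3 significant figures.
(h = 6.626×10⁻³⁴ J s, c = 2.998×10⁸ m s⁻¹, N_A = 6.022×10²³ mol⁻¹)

Photon energy at 467 nm: hc/λ = (6.626×10⁻³⁴)(2.998×10⁸)/(467×10⁻⁹) = 4.254×10⁻¹⁹ J.
Energy delivered: (209 W m⁻²)(4.32×10⁻⁴ m²)(5328 s) = 481.1 J.
Photons incident: 481.1 / 4.254×10⁻¹⁹ = 1.131×10²¹, i.e. 1.131×10²¹/6.022×10²³ = 0.001878 mol.
Fraction absorbed: 1 − 10^(−0.323) = 0.5247.
Photons absorbed: 0.5247 × 0.001878 = 9.854×10⁻⁴ mol.
Product: Φ × n_abs = 0.0324 × 9.854×10⁻⁴ = 3.193×10⁻⁵ mol.

3.19×10⁻⁵ mol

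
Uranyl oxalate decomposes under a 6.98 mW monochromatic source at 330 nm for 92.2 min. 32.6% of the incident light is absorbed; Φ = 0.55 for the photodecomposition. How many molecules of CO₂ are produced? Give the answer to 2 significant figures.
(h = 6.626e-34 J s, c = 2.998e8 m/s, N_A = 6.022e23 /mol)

Photon energy at 330 nm: hc/λ = (6.626e-34)(2.998e8)/(330e-9) = 6.020e-19 J.
Energy delivered: (6.98 mW)(5532 s) = 38.61 J.
Photons incident: 38.61 / 6.020e-19 = 6.414e19, i.e. 6.414e19/6.022e23 = 1.065e-4 mol.
Photons absorbed: 0.326 × 1.065e-4 = 3.472e-5 mol.
Product: Φ × n_abs = 0.55 × 3.472e-5 = 1.910e-5 mol.
As a count: 1.910e-5 × 6.022e23 = 1.2e19.

1.2e19 molecules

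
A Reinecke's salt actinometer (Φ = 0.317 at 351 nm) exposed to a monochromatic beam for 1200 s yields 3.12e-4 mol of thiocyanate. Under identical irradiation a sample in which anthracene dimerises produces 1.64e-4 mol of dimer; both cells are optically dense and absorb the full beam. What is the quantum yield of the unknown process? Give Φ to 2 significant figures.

Φ = 0.17

Photons absorbed by the actinometer: 3.12e-4 / 0.317 = 9.842e-4 mol.
Φ(unknown) = 1.64e-4 / 9.842e-4 = 0.17.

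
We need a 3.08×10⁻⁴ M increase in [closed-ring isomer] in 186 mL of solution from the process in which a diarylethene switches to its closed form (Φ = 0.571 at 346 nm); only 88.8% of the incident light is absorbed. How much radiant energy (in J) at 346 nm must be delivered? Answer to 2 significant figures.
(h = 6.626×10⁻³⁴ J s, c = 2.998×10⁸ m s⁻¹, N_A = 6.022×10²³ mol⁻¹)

39 J

Product: (3.08×10⁻⁴ M)(0.186 L) = 5.729×10⁻⁵ mol.
Photons that must be absorbed: 5.729×10⁻⁵ / 0.571 = 1.003×10⁻⁴ mol.
Incident photons needed: 1.003×10⁻⁴ / 0.888 = 1.130×10⁻⁴ mol.
Photon energy: hc/λ = 5.741×10⁻¹⁹ J; per mole, 3.457×10⁵ J mol⁻¹.
Energy required: 1.130×10⁻⁴ × 3.457×10⁵ = 39 J.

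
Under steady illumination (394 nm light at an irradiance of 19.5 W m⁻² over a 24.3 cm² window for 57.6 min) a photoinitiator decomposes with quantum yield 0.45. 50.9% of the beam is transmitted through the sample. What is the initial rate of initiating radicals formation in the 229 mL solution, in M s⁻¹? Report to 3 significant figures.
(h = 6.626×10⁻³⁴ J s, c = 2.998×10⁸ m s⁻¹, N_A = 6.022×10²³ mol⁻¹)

Photon energy at 394 nm: hc/λ = (6.626×10⁻³⁴)(2.998×10⁸)/(394×10⁻⁹) = 5.042×10⁻¹⁹ J.
Energy delivered: (19.5 W m⁻²)(24.3×10⁻⁴ m²)(3456 s) = 163.8 J.
Photons incident: 163.8 / 5.042×10⁻¹⁹ = 3.249×10²⁰, i.e. 3.249×10²⁰/6.022×10²³ = 5.395×10⁻⁴ mol.
Fraction absorbed: 1 − 50.9/100 = 0.4910.
Photons absorbed: 0.4910 × 5.395×10⁻⁴ = 2.649×10⁻⁴ mol.
Product formed: 0.45 × 2.649×10⁻⁴ = 1.192×10⁻⁴ mol.
Rate: 1.192×10⁻⁴ mol / (3456 s × 0.229 L) = 1.51×10⁻⁷ M s⁻¹.

1.51×10⁻⁷ M s⁻¹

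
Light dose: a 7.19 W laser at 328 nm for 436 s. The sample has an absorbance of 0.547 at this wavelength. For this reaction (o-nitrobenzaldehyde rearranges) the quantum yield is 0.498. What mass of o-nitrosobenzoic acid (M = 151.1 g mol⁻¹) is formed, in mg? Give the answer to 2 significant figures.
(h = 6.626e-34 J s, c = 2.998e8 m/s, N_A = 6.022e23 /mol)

Photon energy at 328 nm: hc/λ = (6.626e-34)(2.998e8)/(328e-9) = 6.056e-19 J.
Energy delivered: (7.19 W)(436 s) = 3135 J.
Photons incident: 3135 / 6.056e-19 = 5.177e21, i.e. 5.177e21/6.022e23 = 0.008597 mol.
Fraction absorbed: 1 − 10^(−0.547) = 0.7162.
Photons absorbed: 0.7162 × 0.008597 = 0.006157 mol.
Product: Φ × n_abs = 0.498 × 0.006157 = 0.003066 mol.
Mass: 0.003066 × 151.1 = 0.4633 g = 460 mg.

460 mg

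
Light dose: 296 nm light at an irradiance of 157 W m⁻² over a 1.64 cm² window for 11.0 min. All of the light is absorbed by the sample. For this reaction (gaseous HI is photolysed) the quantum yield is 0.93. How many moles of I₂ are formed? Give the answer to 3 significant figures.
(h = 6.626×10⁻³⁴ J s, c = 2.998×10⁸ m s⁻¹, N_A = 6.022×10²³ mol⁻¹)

Photon energy at 296 nm: hc/λ = (6.626×10⁻³⁴)(2.998×10⁸)/(296×10⁻⁹) = 6.711×10⁻¹⁹ J.
Energy delivered: (157 W m⁻²)(1.64×10⁻⁴ m²)(660 s) = 16.99 J.
Photons incident: 16.99 / 6.711×10⁻¹⁹ = 2.532×10¹⁹, i.e. 2.532×10¹⁹/6.022×10²³ = 4.205×10⁻⁵ mol.
Product: Φ × n_abs = 0.93 × 4.205×10⁻⁵ = 3.911×10⁻⁵ mol.

3.91×10⁻⁵ mol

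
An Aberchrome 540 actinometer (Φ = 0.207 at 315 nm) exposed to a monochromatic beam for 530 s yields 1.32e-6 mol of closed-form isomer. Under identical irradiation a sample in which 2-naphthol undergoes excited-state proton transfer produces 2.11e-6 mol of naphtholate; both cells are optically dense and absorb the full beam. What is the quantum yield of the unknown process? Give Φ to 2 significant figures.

Photons absorbed by the actinometer: 1.32e-6 / 0.207 = 6.377e-6 mol.
Φ(unknown) = 2.11e-6 / 6.377e-6 = 0.33.

Φ = 0.33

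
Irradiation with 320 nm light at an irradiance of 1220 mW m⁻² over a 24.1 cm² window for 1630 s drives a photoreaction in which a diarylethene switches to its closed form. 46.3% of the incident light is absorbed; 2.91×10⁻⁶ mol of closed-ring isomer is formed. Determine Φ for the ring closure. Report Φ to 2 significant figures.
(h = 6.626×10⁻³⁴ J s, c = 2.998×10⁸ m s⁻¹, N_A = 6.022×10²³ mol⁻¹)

Φ = 0.49

Photon energy at 320 nm: hc/λ = (6.626×10⁻³⁴)(2.998×10⁸)/(320×10⁻⁹) = 6.208×10⁻¹⁹ J.
Energy delivered: (1220 mW m⁻²)(24.1×10⁻⁴ m²)(1630 s) = 4.793 J.
Photons incident: 4.793 / 6.208×10⁻¹⁹ = 7.721×10¹⁸, i.e. 7.721×10¹⁸/6.022×10²³ = 1.282×10⁻⁵ mol.
Photons absorbed: 0.463 × 1.282×10⁻⁵ = 5.936×10⁻⁶ mol.
Φ = 2.91×10⁻⁶ mol / 5.936×10⁻⁶ mol photons = 0.49.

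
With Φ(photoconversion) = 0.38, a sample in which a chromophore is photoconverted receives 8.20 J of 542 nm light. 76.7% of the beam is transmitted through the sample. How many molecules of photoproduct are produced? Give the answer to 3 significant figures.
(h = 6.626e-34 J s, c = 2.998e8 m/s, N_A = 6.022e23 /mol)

1.98e18 molecules

Photon energy at 542 nm: hc/λ = (6.626e-34)(2.998e8)/(542e-9) = 3.665e-19 J.
Photons incident: 8.20 / 3.665e-19 = 2.237e19, i.e. 2.237e19/6.022e23 = 3.715e-5 mol.
Fraction absorbed: 1 − 76.7/100 = 0.2330.
Photons absorbed: 0.2330 × 3.715e-5 = 8.656e-6 mol.
Product: Φ × n_abs = 0.38 × 8.656e-6 = 3.289e-6 mol.
As a count: 3.289e-6 × 6.022e23 = 1.98e18.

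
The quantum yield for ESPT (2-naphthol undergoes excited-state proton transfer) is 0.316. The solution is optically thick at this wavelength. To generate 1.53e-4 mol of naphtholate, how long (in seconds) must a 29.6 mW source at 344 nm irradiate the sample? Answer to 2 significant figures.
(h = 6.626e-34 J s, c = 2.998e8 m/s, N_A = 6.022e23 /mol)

t ≈ 5700 s

Photons that must be absorbed: 1.53e-4 / 0.316 = 4.842e-4 mol.
Photon energy: hc/λ = 5.775e-19 J; per mole, 3.478e5 J mol⁻¹.
Energy required: 4.842e-4 × 3.478e5 = 168.4 J.
Time: 168.4 J / 0.0296 W = 5700 s.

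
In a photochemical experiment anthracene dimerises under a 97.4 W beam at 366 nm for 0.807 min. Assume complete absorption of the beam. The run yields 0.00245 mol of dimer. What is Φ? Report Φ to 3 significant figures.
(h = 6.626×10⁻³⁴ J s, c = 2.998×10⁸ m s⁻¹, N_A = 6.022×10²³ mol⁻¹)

Photon energy at 366 nm: hc/λ = (6.626×10⁻³⁴)(2.998×10⁸)/(366×10⁻⁹) = 5.428×10⁻¹⁹ J.
Energy delivered: (97.4 W)(48.42 s) = 4716 J.
Photons incident: 4716 / 5.428×10⁻¹⁹ = 8.688×10²¹, i.e. 8.688×10²¹/6.022×10²³ = 0.01443 mol.
Φ = 0.00245 mol / 0.01443 mol photons = 0.170.

Φ = 0.170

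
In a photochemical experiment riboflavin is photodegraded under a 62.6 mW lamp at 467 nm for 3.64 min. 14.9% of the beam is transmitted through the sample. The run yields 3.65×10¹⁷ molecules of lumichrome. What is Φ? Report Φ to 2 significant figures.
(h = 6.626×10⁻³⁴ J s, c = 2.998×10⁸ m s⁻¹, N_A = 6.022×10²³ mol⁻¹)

Product: 3.65×10¹⁷ / 6.022×10²³ = 6.061×10⁻⁷ mol.
Photon energy at 467 nm: hc/λ = (6.626×10⁻³⁴)(2.998×10⁸)/(467×10⁻⁹) = 4.254×10⁻¹⁹ J.
Energy delivered: (62.6 mW)(218.4 s) = 13.67 J.
Photons incident: 13.67 / 4.254×10⁻¹⁹ = 3.213×10¹⁹, i.e. 3.213×10¹⁹/6.022×10²³ = 5.335×10⁻⁵ mol.
Fraction absorbed: 1 − 14.9/100 = 0.8510.
Photons absorbed: 0.8510 × 5.335×10⁻⁵ = 4.540×10⁻⁵ mol.
Φ = 6.061×10⁻⁷ mol / 4.540×10⁻⁵ mol photons = 0.013.

Φ = 0.013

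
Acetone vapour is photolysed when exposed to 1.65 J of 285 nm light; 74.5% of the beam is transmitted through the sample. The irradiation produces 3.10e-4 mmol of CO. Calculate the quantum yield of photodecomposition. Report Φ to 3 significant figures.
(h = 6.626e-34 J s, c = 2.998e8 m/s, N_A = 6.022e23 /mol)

Φ = 0.309

Product: 3.10e-4 mmol = 3.10e-7 mol.
Photon energy at 285 nm: hc/λ = (6.626e-34)(2.998e8)/(285e-9) = 6.970e-19 J.
Photons incident: 1.65 / 6.970e-19 = 2.367e18, i.e. 2.367e18/6.022e23 = 3.931e-6 mol.
Fraction absorbed: 1 − 74.5/100 = 0.2550.
Photons absorbed: 0.2550 × 3.931e-6 = 1.002e-6 mol.
Φ = 3.10e-7 mol / 1.002e-6 mol photons = 0.309.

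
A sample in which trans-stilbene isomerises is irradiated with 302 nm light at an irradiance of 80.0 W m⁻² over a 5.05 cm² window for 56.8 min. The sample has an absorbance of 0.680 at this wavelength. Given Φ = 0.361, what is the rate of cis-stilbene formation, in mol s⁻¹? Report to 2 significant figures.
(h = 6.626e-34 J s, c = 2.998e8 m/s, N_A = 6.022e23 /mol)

2.9e-8 mol s⁻¹

Photon energy at 302 nm: hc/λ = (6.626e-34)(2.998e8)/(302e-9) = 6.578e-19 J.
Energy delivered: (80.0 W m⁻²)(5.05e-4 m²)(3408 s) = 137.7 J.
Photons incident: 137.7 / 6.578e-19 = 2.093e20, i.e. 2.093e20/6.022e23 = 3.476e-4 mol.
Fraction absorbed: 1 − 10^(−0.680) = 0.7911.
Photons absorbed: 0.7911 × 3.476e-4 = 2.750e-4 mol.
Product formed: 0.361 × 2.750e-4 = 9.928e-5 mol.
Rate: 9.928e-5 / 3408 s = 2.9e-8 mol s⁻¹.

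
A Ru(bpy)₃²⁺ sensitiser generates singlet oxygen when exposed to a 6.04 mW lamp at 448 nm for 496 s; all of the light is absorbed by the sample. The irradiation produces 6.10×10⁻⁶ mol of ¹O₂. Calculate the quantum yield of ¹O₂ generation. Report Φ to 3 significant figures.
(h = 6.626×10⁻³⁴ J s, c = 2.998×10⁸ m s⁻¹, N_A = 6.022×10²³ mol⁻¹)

Φ = 0.544

Photon energy at 448 nm: hc/λ = (6.626×10⁻³⁴)(2.998×10⁸)/(448×10⁻⁹) = 4.434×10⁻¹⁹ J.
Energy delivered: (6.04 mW)(496 s) = 2.996 J.
Photons incident: 2.996 / 4.434×10⁻¹⁹ = 6.757×10¹⁸, i.e. 6.757×10¹⁸/6.022×10²³ = 1.122×10⁻⁵ mol.
Φ = 6.10×10⁻⁶ mol / 1.122×10⁻⁵ mol photons = 0.544.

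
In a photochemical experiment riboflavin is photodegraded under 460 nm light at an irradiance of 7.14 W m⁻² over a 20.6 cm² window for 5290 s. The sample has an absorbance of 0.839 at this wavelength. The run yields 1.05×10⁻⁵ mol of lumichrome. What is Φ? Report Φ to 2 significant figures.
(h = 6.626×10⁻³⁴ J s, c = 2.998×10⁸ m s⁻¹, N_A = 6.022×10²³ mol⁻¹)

Photon energy at 460 nm: hc/λ = (6.626×10⁻³⁴)(2.998×10⁸)/(460×10⁻⁹) = 4.318×10⁻¹⁹ J.
Energy delivered: (7.14 W m⁻²)(20.6×10⁻⁴ m²)(5290 s) = 77.81 J.
Photons incident: 77.81 / 4.318×10⁻¹⁹ = 1.802×10²⁰, i.e. 1.802×10²⁰/6.022×10²³ = 2.992×10⁻⁴ mol.
Fraction absorbed: 1 − 10^(−0.839) = 0.8551.
Photons absorbed: 0.8551 × 2.992×10⁻⁴ = 2.558×10⁻⁴ mol.
Φ = 1.05×10⁻⁵ mol / 2.558×10⁻⁴ mol photons = 0.041.

Φ = 0.041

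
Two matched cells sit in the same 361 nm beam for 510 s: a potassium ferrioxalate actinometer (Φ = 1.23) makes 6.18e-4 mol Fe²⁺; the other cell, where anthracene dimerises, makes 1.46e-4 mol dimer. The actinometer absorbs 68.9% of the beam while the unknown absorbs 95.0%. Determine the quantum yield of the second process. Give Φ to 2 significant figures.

Φ = 0.21

Photons absorbed by the actinometer: 6.18e-4 / 1.23 = 5.024e-4 mol.
Incident flux: 5.024e-4 / 0.689 = 7.292e-4 einstein.
Absorbed by unknown: 0.950 × 7.292e-4 = 6.927e-4 mol.
Φ(unknown) = 1.46e-4 / 6.927e-4 = 0.21.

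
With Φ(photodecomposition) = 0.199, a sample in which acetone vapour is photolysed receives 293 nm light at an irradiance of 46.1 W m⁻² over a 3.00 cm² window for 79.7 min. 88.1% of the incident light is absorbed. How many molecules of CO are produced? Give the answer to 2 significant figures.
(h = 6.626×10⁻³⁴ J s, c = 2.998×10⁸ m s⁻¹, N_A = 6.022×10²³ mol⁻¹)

1.7×10¹⁹ molecules

Photon energy at 293 nm: hc/λ = (6.626×10⁻³⁴)(2.998×10⁸)/(293×10⁻⁹) = 6.780×10⁻¹⁹ J.
Energy delivered: (46.1 W m⁻²)(3.00×10⁻⁴ m²)(4782 s) = 66.14 J.
Photons incident: 66.14 / 6.780×10⁻¹⁹ = 9.755×10¹⁹, i.e. 9.755×10¹⁹/6.022×10²³ = 1.620×10⁻⁴ mol.
Photons absorbed: 0.881 × 1.620×10⁻⁴ = 1.427×10⁻⁴ mol.
Product: Φ × n_abs = 0.199 × 1.427×10⁻⁴ = 2.840×10⁻⁵ mol.
As a count: 2.840×10⁻⁵ × 6.022×10²³ = 1.7×10¹⁹.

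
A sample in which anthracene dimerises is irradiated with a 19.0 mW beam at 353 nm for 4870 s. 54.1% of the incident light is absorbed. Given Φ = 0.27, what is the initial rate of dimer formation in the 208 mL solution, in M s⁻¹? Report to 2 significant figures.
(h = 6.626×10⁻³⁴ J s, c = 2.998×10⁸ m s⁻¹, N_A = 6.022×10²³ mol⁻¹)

Photon energy at 353 nm: hc/λ = (6.626×10⁻³⁴)(2.998×10⁸)/(353×10⁻⁹) = 5.627×10⁻¹⁹ J.
Energy delivered: (19.0 mW)(4870 s) = 92.53 J.
Photons incident: 92.53 / 5.627×10⁻¹⁹ = 1.644×10²⁰, i.e. 1.644×10²⁰/6.022×10²³ = 2.730×10⁻⁴ mol.
Photons absorbed: 0.541 × 2.730×10⁻⁴ = 1.477×10⁻⁴ mol.
Product formed: 0.27 × 1.477×10⁻⁴ = 3.988×10⁻⁵ mol.
Rate: 3.988×10⁻⁵ mol / (4870 s × 0.208 L) = 3.9×10⁻⁸ M s⁻¹.

3.9×10⁻⁸ M s⁻¹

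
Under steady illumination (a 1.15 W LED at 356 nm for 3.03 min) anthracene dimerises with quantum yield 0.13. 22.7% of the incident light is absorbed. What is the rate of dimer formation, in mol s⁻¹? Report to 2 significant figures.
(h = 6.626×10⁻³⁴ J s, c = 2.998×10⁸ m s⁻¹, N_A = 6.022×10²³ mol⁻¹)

1.0×10⁻⁷ mol s⁻¹

Photon energy at 356 nm: hc/λ = (6.626×10⁻³⁴)(2.998×10⁸)/(356×10⁻⁹) = 5.580×10⁻¹⁹ J.
Energy delivered: (1.15 W)(181.8 s) = 209.1 J.
Photons incident: 209.1 / 5.580×10⁻¹⁹ = 3.747×10²⁰, i.e. 3.747×10²⁰/6.022×10²³ = 6.222×10⁻⁴ mol.
Photons absorbed: 0.227 × 6.222×10⁻⁴ = 1.412×10⁻⁴ mol.
Product formed: 0.13 × 1.412×10⁻⁴ = 1.836×10⁻⁵ mol.
Rate: 1.836×10⁻⁵ / 181.8 s = 1.0×10⁻⁷ mol s⁻¹.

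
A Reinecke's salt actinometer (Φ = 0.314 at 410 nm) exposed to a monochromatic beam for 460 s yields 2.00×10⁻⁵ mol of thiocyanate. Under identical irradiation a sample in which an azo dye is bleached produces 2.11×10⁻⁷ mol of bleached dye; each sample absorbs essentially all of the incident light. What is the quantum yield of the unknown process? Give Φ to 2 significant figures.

Photons absorbed by the actinometer: 2.00×10⁻⁵ / 0.314 = 6.369×10⁻⁵ mol.
Φ(unknown) = 2.11×10⁻⁷ / 6.369×10⁻⁵ = 0.0033.

Φ = 0.0033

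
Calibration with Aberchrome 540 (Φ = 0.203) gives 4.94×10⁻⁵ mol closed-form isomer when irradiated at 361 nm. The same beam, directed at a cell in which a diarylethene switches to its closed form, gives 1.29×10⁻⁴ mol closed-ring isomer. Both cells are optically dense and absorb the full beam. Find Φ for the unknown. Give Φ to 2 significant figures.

Photons absorbed by the actinometer: 4.94×10⁻⁵ / 0.203 = 2.433×10⁻⁴ mol.
Φ(unknown) = 1.29×10⁻⁴ / 2.433×10⁻⁴ = 0.53.

Φ = 0.53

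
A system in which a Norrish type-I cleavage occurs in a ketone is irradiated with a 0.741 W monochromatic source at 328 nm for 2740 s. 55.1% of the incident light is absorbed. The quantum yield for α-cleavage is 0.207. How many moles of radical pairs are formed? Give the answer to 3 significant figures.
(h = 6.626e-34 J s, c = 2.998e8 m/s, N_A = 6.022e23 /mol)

6.35e-4 mol

Photon energy at 328 nm: hc/λ = (6.626e-34)(2.998e8)/(328e-9) = 6.056e-19 J.
Energy delivered: (0.741 W)(2740 s) = 2030 J.
Photons incident: 2030 / 6.056e-19 = 3.352e21, i.e. 3.352e21/6.022e23 = 0.005566 mol.
Photons absorbed: 0.551 × 0.005566 = 0.003067 mol.
Product: Φ × n_abs = 0.207 × 0.003067 = 6.349e-4 mol.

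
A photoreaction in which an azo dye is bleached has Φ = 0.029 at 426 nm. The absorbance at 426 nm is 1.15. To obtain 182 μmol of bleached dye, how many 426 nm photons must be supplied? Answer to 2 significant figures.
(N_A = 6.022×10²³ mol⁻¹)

4.1×10²¹ photons

Product: 182 μmol = 1.82×10⁻⁴ mol.
Photons that must be absorbed: 1.82×10⁻⁴ / 0.029 = 0.006276 mol.
Fraction absorbed: 1 − 10^(−1.15) = 0.9292.
Incident photons needed: 0.006276 / 0.9292 = 0.006754 mol.
Photon count: 0.006754 × 6.022×10²³ = 4.1×10²¹.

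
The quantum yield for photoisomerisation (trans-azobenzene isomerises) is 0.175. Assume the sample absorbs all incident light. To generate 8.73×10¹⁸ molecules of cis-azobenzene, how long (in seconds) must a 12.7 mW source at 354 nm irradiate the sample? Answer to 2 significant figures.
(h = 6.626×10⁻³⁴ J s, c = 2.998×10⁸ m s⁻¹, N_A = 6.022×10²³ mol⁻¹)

Product: 8.73×10¹⁸ / 6.022×10²³ = 1.450×10⁻⁵ mol.
Photons that must be absorbed: 1.450×10⁻⁵ / 0.175 = 8.286×10⁻⁵ mol.
Photon energy: hc/λ = 5.612×10⁻¹⁹ J; per mole, 3.380×10⁵ J mol⁻¹.
Energy required: 8.286×10⁻⁵ × 3.380×10⁵ = 28.01 J.
Time: 28.01 J / 0.0127 W = 2200 s.

t ≈ 2200 s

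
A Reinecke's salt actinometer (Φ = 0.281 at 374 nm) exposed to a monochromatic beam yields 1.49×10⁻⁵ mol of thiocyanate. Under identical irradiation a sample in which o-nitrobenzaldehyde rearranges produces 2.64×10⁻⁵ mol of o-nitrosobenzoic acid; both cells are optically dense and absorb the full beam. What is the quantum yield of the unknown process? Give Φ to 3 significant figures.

Φ = 0.498

Photons absorbed by the actinometer: 1.49×10⁻⁵ / 0.281 = 5.302×10⁻⁵ mol.
Φ(unknown) = 2.64×10⁻⁵ / 5.302×10⁻⁵ = 0.498.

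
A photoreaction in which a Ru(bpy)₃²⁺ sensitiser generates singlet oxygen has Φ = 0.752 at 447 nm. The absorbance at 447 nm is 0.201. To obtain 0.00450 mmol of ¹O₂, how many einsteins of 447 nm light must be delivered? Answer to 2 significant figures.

1.6×10⁻⁵ einstein

Product: 0.00450 mmol = 4.50×10⁻⁶ mol.
Photons that must be absorbed: 4.50×10⁻⁶ / 0.752 = 5.984×10⁻⁶ mol.
Fraction absorbed: 1 − 10^(−0.201) = 0.3705.
Incident photons needed: 5.984×10⁻⁶ / 0.3705 = 1.615×10⁻⁵ mol.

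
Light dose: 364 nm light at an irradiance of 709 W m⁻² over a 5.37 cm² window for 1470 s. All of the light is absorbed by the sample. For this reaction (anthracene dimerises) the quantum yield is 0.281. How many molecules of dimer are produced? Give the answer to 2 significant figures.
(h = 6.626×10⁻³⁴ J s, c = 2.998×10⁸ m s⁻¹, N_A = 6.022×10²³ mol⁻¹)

Photon energy at 364 nm: hc/λ = (6.626×10⁻³⁴)(2.998×10⁸)/(364×10⁻⁹) = 5.457×10⁻¹⁹ J.
Energy delivered: (709 W m⁻²)(5.37×10⁻⁴ m²)(1470 s) = 559.7 J.
Photons incident: 559.7 / 5.457×10⁻¹⁹ = 1.026×10²¹, i.e. 1.026×10²¹/6.022×10²³ = 0.001704 mol.
Product: Φ × n_abs = 0.281 × 0.001704 = 4.788×10⁻⁴ mol.
As a count: 4.788×10⁻⁴ × 6.022×10²³ = 2.9×10²⁰.

2.9×10²⁰ molecules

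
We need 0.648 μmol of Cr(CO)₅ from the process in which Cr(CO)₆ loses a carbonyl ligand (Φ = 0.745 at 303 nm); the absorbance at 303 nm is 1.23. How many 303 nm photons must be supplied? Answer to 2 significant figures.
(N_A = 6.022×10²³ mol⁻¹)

5.6×10¹⁷ photons

Product: 0.648 μmol = 6.48×10⁻⁷ mol.
Photons that must be absorbed: 6.48×10⁻⁷ / 0.745 = 8.698×10⁻⁷ mol.
Fraction absorbed: 1 − 10^(−1.23) = 0.9411.
Incident photons needed: 8.698×10⁻⁷ / 0.9411 = 9.242×10⁻⁷ mol.
Photon count: 9.242×10⁻⁷ × 6.022×10²³ = 5.6×10¹⁷.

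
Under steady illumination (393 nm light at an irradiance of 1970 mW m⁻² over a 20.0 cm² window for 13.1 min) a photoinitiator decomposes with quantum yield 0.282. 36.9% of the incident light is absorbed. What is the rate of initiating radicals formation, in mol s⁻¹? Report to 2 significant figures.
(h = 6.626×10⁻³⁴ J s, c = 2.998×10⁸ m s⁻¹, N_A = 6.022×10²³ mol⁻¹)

Photon energy at 393 nm: hc/λ = (6.626×10⁻³⁴)(2.998×10⁸)/(393×10⁻⁹) = 5.055×10⁻¹⁹ J.
Energy delivered: (1970 mW m⁻²)(20.0×10⁻⁴ m²)(786 s) = 3.097 J.
Photons incident: 3.097 / 5.055×10⁻¹⁹ = 6.127×10¹⁸, i.e. 6.127×10¹⁸/6.022×10²³ = 1.017×10⁻⁵ mol.
Photons absorbed: 0.369 × 1.017×10⁻⁵ = 3.753×10⁻⁶ mol.
Product formed: 0.282 × 3.753×10⁻⁶ = 1.058×10⁻⁶ mol.
Rate: 1.058×10⁻⁶ / 786 s = 1.3×10⁻⁹ mol s⁻¹.

1.3×10⁻⁹ mol s⁻¹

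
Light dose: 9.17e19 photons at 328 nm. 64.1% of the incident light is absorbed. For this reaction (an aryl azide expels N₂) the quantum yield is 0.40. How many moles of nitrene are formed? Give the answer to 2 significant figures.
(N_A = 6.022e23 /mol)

Moles of photons: 9.17e19 / 6.022e23 = 1.523e-4 mol.
Photons absorbed: 0.641 × 1.523e-4 = 9.762e-5 mol.
Product: Φ × n_abs = 0.40 × 9.762e-5 = 3.905e-5 mol.

3.9e-5 mol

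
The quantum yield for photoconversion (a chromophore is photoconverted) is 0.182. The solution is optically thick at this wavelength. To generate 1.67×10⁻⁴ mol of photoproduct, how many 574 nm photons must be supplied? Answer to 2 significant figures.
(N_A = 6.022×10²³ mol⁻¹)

5.5×10²⁰ photons

Photons that must be absorbed: 1.67×10⁻⁴ / 0.182 = 9.176×10⁻⁴ mol.
Photon count: 9.176×10⁻⁴ × 6.022×10²³ = 5.5×10²⁰.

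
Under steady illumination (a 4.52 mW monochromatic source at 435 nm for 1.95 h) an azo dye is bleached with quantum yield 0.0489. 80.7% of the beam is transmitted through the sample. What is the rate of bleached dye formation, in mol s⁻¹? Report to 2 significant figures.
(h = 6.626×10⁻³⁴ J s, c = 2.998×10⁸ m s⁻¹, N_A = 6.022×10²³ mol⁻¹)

Photon energy at 435 nm: hc/λ = (6.626×10⁻³⁴)(2.998×10⁸)/(435×10⁻⁹) = 4.567×10⁻¹⁹ J.
Energy delivered: (4.52 mW)(7020 s) = 31.73 J.
Photons incident: 31.73 / 4.567×10⁻¹⁹ = 6.948×10¹⁹, i.e. 6.948×10¹⁹/6.022×10²³ = 1.154×10⁻⁴ mol.
Fraction absorbed: 1 − 80.7/100 = 0.1930.
Photons absorbed: 0.1930 × 1.154×10⁻⁴ = 2.227×10⁻⁵ mol.
Product formed: 0.0489 × 2.227×10⁻⁵ = 1.089×10⁻⁶ mol.
Rate: 1.089×10⁻⁶ / 7020 s = 1.6×10⁻¹⁰ mol s⁻¹.

1.6×10⁻¹⁰ mol s⁻¹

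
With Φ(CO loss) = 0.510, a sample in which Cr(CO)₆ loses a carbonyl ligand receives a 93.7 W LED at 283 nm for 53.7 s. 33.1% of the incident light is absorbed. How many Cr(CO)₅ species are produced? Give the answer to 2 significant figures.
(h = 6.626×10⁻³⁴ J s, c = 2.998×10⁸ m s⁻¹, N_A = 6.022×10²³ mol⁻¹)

Photon energy at 283 nm: hc/λ = (6.626×10⁻³⁴)(2.998×10⁸)/(283×10⁻⁹) = 7.019×10⁻¹⁹ J.
Energy delivered: (93.7 W)(53.7 s) = 5032 J.
Photons incident: 5032 / 7.019×10⁻¹⁹ = 7.169×10²¹, i.e. 7.169×10²¹/6.022×10²³ = 0.01190 mol.
Photons absorbed: 0.331 × 0.01190 = 0.003939 mol.
Product: Φ × n_abs = 0.510 × 0.003939 = 0.002009 mol.
As a count: 0.002009 × 6.022×10²³ = 1.2×10²¹.

1.2×10²¹ species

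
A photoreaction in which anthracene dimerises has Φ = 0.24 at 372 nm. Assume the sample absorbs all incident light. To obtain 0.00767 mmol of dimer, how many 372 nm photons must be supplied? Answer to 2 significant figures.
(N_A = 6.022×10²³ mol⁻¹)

1.9×10¹⁹ photons

Product: 0.00767 mmol = 7.67×10⁻⁶ mol.
Photons that must be absorbed: 7.67×10⁻⁶ / 0.24 = 3.196×10⁻⁵ mol.
Photon count: 3.196×10⁻⁵ × 6.022×10²³ = 1.9×10¹⁹.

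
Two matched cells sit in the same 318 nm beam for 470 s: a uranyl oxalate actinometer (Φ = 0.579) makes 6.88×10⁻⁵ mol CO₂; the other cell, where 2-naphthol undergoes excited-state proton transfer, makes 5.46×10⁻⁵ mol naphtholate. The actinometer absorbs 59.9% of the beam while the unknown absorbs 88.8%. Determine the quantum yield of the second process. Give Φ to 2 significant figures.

Φ = 0.31

Photons absorbed by the actinometer: 6.88×10⁻⁵ / 0.579 = 1.188×10⁻⁴ mol.
Incident flux: 1.188×10⁻⁴ / 0.599 = 1.983×10⁻⁴ einstein.
Absorbed by unknown: 0.888 × 1.983×10⁻⁴ = 1.761×10⁻⁴ mol.
Φ(unknown) = 5.46×10⁻⁵ / 1.761×10⁻⁴ = 0.31.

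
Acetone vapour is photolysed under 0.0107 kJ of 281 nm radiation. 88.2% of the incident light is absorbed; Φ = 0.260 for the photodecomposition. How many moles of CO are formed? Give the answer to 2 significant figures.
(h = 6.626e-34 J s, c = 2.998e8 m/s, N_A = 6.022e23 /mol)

Photon energy at 281 nm: hc/λ = (6.626e-34)(2.998e8)/(281e-9) = 7.069e-19 J.
Incident energy: 0.0107 kJ = 10.7 J.
Photons incident: 10.7 / 7.069e-19 = 1.514e19, i.e. 1.514e19/6.022e23 = 2.514e-5 mol.
Photons absorbed: 0.882 × 2.514e-5 = 2.217e-5 mol.
Product: Φ × n_abs = 0.260 × 2.217e-5 = 5.764e-6 mol.

5.8e-6 mol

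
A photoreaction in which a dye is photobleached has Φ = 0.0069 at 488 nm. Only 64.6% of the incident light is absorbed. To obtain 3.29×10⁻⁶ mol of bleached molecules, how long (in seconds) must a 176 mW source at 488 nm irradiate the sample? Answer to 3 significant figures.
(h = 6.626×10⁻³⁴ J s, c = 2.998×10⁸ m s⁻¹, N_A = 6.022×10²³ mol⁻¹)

t ≈ 1030 s

Photons that must be absorbed: 3.29×10⁻⁶ / 0.0069 = 4.768×10⁻⁴ mol.
Incident photons needed: 4.768×10⁻⁴ / 0.646 = 7.381×10⁻⁴ mol.
Photon energy: hc/λ = 4.071×10⁻¹⁹ J; per mole, 2.452×10⁵ J mol⁻¹.
Energy required: 7.381×10⁻⁴ × 2.452×10⁵ = 181.0 J.
Time: 181.0 J / 0.176 W = 1030 s.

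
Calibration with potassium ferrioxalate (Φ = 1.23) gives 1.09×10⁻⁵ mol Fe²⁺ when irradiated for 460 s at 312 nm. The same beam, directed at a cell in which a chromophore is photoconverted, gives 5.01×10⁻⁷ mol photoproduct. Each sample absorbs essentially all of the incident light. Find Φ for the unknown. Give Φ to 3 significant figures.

Photons absorbed by the actinometer: 1.09×10⁻⁵ / 1.23 = 8.862×10⁻⁶ mol.
Φ(unknown) = 5.01×10⁻⁷ / 8.862×10⁻⁶ = 0.0565.

Φ = 0.0565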